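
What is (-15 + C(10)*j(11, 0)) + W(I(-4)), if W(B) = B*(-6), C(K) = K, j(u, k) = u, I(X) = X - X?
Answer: 95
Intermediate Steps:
I(X) = 0
W(B) = -6*B
(-15 + C(10)*j(11, 0)) + W(I(-4)) = (-15 + 10*11) - 6*0 = (-15 + 110) + 0 = 95 + 0 = 95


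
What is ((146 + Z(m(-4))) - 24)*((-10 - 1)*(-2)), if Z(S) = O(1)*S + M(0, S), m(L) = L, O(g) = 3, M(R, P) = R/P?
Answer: 2420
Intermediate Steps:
Z(S) = 3*S (Z(S) = 3*S + 0/S = 3*S + 0 = 3*S)
((146 + Z(m(-4))) - 24)*((-10 - 1)*(-2)) = ((146 + 3*(-4)) - 24)*((-10 - 1)*(-2)) = ((146 - 12) - 24)*(-11*(-2)) = (134 - 24)*22 = 110*22 = 2420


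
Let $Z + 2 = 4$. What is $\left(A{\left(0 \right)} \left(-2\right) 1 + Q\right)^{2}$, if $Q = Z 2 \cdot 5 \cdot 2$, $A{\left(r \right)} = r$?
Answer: $1600$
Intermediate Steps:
$Z = 2$ ($Z = -2 + 4 = 2$)
$Q = 40$ ($Q = 2 \cdot 2 \cdot 5 \cdot 2 = 2 \cdot 10 \cdot 2 = 20 \cdot 2 = 40$)
$\left(A{\left(0 \right)} \left(-2\right) 1 + Q\right)^{2} = \left(0 \left(-2\right) 1 + 40\right)^{2} = \left(0 \cdot 1 + 40\right)^{2} = \left(0 + 40\right)^{2} = 40^{2} = 1600$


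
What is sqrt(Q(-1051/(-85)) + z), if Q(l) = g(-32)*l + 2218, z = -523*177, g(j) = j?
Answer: I*sqrt(655659145)/85 ≈ 301.25*I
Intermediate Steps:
z = -92571
Q(l) = 2218 - 32*l (Q(l) = -32*l + 2218 = 2218 - 32*l)
sqrt(Q(-1051/(-85)) + z) = sqrt((2218 - (-33632)/(-85)) - 92571) = sqrt((2218 - (-33632)*(-1)/85) - 92571) = sqrt((2218 - 32*1051/85) - 92571) = sqrt((2218 - 33632/85) - 92571) = sqrt(154898/85 - 92571) = sqrt(-7713637/85) = I*sqrt(655659145)/85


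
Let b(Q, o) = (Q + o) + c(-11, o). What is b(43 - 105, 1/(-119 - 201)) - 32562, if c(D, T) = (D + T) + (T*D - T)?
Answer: -1044319/32 ≈ -32635.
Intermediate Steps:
c(D, T) = D + D*T (c(D, T) = (D + T) + (D*T - T) = (D + T) + (-T + D*T) = D + D*T)
b(Q, o) = -11 + Q - 10*o (b(Q, o) = (Q + o) - 11*(1 + o) = (Q + o) + (-11 - 11*o) = -11 + Q - 10*o)
b(43 - 105, 1/(-119 - 201)) - 32562 = (-11 + (43 - 105) - 10/(-119 - 201)) - 32562 = (-11 - 62 - 10/(-320)) - 32562 = (-11 - 62 - 10*(-1/320)) - 32562 = (-11 - 62 + 1/32) - 32562 = -2335/32 - 32562 = -1044319/32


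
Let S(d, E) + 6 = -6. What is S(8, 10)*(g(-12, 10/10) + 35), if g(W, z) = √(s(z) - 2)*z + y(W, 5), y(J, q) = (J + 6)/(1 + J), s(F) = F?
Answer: -4692/11 - 12*I ≈ -426.55 - 12.0*I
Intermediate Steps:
S(d, E) = -12 (S(d, E) = -6 - 6 = -12)
y(J, q) = (6 + J)/(1 + J)
g(W, z) = z*√(-2 + z) + (6 + W)/(1 + W) (g(W, z) = √(z - 2)*z + (6 + W)/(1 + W) = √(-2 + z)*z + (6 + W)/(1 + W) = z*√(-2 + z) + (6 + W)/(1 + W))
S(8, 10)*(g(-12, 10/10) + 35) = -12*((6 - 12 + (10/10)*√(-2 + 10/10)*(1 - 12))/(1 - 12) + 35) = -12*((6 - 12 + (10*(⅒))*√(-2 + 10*(⅒))*(-11))/(-11) + 35) = -12*(-(6 - 12 + 1*√(-2 + 1)*(-11))/11 + 35) = -12*(-(6 - 12 + 1*√(-1)*(-11))/11 + 35) = -12*(-(6 - 12 + 1*I*(-11))/11 + 35) = -12*(-(6 - 12 - 11*I)/11 + 35) = -12*(-(-6 - 11*I)/11 + 35) = -12*((6/11 + I) + 35) = -12*(391/11 + I) = -4692/11 - 12*I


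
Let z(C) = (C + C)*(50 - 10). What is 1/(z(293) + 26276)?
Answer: 1/49716 ≈ 2.0114e-5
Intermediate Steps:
z(C) = 80*C (z(C) = (2*C)*40 = 80*C)
1/(z(293) + 26276) = 1/(80*293 + 26276) = 1/(23440 + 26276) = 1/49716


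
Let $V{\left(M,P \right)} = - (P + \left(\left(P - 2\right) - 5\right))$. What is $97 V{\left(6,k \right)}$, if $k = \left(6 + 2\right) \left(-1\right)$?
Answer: $2231$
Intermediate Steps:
$k = -8$ ($k = 8 \left(-1\right) = -8$)
$V{\left(M,P \right)} = 7 - 2 P$ ($V{\left(M,P \right)} = - (P + \left(\left(-2 + P\right) - 5\right)) = - (P + \left(-7 + P\right)) = - (-7 + 2 P) = 7 - 2 P$)
$97 V{\left(6,k \right)} = 97 \left(7 - -16\right) = 97 \left(7 + 16\right) = 97 \cdot 23 = 2231$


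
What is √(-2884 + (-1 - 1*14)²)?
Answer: I*√2659 ≈ 51.565*I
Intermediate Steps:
√(-2884 + (-1 - 1*14)²) = √(-2884 + (-1 - 14)²) = √(-2884 + (-15)²) = √(-2884 + 225) = √(-2659) = I*√2659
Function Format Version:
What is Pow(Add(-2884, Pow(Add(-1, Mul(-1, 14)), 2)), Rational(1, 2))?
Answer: Mul(I, Pow(2659, Rational(1, 2))) ≈ Mul(51.565, I)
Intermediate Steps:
Pow(Add(-2884, Pow(Add(-1, Mul(-1, 14)), 2)), Rational(1, 2)) = Pow(Add(-2884, Pow(Add(-1, -14), 2)), Rational(1, 2)) = Pow(Add(-2884, Pow(-15, 2)), Rational(1, 2)) = Pow(Add(-2884, 225), Rational(1, 2)) = Pow(-2659, Rational(1, 2)) = Mul(I, Pow(2659, Rational(1, 2)))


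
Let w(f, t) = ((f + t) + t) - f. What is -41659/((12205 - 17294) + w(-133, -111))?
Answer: 41659/5311 ≈ 7.8439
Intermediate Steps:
w(f, t) = 2*t (w(f, t) = (f + 2*t) - f = 2*t)
-41659/((12205 - 17294) + w(-133, -111)) = -41659/((12205 - 17294) + 2*(-111)) = -41659/(-5089 - 222) = -41659/(-5311) = -41659*(-1/5311) = 41659/5311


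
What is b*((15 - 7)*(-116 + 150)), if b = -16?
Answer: -4352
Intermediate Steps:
b*((15 - 7)*(-116 + 150)) = -16*(15 - 7)*(-116 + 150) = -128*34 = -16*272 = -4352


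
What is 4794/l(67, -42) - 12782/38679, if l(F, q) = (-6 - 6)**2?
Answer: 10199251/309432 ≈ 32.961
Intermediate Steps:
l(F, q) = 144 (l(F, q) = (-12)**2 = 144)
4794/l(67, -42) - 12782/38679 = 4794/144 - 12782/38679 = 4794*(1/144) - 12782*1/38679 = 799/24 - 12782/38679 = 10199251/309432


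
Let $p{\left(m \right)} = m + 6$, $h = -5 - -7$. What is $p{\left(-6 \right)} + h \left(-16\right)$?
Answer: $-32$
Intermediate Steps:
$h = 2$ ($h = -5 + 7 = 2$)
$p{\left(m \right)} = 6 + m$
$p{\left(-6 \right)} + h \left(-16\right) = \left(6 - 6\right) + 2 \left(-16\right) = 0 - 32 = -32$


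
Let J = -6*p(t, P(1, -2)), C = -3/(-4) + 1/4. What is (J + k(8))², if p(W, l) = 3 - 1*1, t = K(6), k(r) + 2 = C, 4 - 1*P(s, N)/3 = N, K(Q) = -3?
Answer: 169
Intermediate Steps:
C = 1 (C = -3*(-¼) + 1*(¼) = ¾ + ¼ = 1)
P(s, N) = 12 - 3*N
k(r) = -1 (k(r) = -2 + 1 = -1)
t = -3
p(W, l) = 2 (p(W, l) = 3 - 1 = 2)
J = -12 (J = -6*2 = -12)
(J + k(8))² = (-12 - 1)² = (-13)² = 169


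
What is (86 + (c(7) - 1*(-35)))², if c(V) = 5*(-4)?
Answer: 10201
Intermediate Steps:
c(V) = -20
(86 + (c(7) - 1*(-35)))² = (86 + (-20 - 1*(-35)))² = (86 + (-20 + 35))² = (86 + 15)² = 101² = 10201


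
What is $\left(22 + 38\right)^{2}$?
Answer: $3600$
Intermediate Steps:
$\left(22 + 38\right)^{2} = 60^{2} = 3600$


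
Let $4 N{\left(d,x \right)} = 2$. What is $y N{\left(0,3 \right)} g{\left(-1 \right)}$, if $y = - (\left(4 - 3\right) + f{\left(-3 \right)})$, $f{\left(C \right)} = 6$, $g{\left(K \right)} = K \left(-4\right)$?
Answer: $-14$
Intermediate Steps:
$g{\left(K \right)} = - 4 K$
$N{\left(d,x \right)} = \frac{1}{2}$ ($N{\left(d,x \right)} = \frac{1}{4} \cdot 2 = \frac{1}{2}$)
$y = -7$ ($y = - (\left(4 - 3\right) + 6) = - (1 + 6) = \left(-1\right) 7 = -7$)
$y N{\left(0,3 \right)} g{\left(-1 \right)} = \left(-7\right) \frac{1}{2} \left(\left(-4\right) \left(-1\right)\right) = \left(- \frac{7}{2}\right) 4 = -14$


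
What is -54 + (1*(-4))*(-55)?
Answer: 166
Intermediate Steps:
-54 + (1*(-4))*(-55) = -54 - 4*(-55) = -54 + 220 = 166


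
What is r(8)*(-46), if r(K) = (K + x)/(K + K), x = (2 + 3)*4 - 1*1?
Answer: -621/8 ≈ -77.625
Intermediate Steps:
x = 19 (x = 5*4 - 1 = 20 - 1 = 19)
r(K) = (19 + K)/(2*K) (r(K) = (K + 19)/(K + K) = (19 + K)/((2*K)) = (19 + K)*(1/(2*K)) = (19 + K)/(2*K))
r(8)*(-46) = ((½)*(19 + 8)/8)*(-46) = ((½)*(⅛)*27)*(-46) = (27/16)*(-46) = -621/8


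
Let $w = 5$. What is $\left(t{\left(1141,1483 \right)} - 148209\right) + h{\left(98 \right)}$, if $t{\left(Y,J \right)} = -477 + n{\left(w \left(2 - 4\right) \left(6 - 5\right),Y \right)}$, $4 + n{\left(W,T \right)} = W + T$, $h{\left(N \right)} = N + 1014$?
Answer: $-146447$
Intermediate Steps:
$h{\left(N \right)} = 1014 + N$
$n{\left(W,T \right)} = -4 + T + W$ ($n{\left(W,T \right)} = -4 + \left(W + T\right) = -4 + \left(T + W\right) = -4 + T + W$)
$t{\left(Y,J \right)} = -491 + Y$ ($t{\left(Y,J \right)} = -477 + \left(-4 + Y + 5 \left(2 - 4\right) \left(6 - 5\right)\right) = -477 + \left(-4 + Y + 5 \left(-2\right) 1\right) = -477 - \left(14 - Y\right) = -477 + \left(-14 + Y\right) = -491 + Y$)
$\left(t{\left(1141,1483 \right)} - 148209\right) + h{\left(98 \right)} = \left(\left(-491 + 1141\right) - 148209\right) + \left(1014 + 98\right) = \left(650 - 148209\right) + 1112 = -147559 + 1112 = -146447$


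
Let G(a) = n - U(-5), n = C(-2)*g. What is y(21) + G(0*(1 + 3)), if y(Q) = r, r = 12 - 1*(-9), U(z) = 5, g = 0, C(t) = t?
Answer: 16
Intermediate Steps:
n = 0 (n = -2*0 = 0)
r = 21 (r = 12 + 9 = 21)
y(Q) = 21
G(a) = -5 (G(a) = 0 - 1*5 = 0 - 5 = -5)
y(21) + G(0*(1 + 3)) = 21 - 5 = 16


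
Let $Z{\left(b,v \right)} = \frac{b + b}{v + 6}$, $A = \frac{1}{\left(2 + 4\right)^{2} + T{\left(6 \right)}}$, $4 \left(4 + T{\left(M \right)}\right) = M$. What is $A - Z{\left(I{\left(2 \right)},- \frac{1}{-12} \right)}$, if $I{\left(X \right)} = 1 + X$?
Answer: $- \frac{4678}{4891} \approx -0.95645$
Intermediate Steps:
$T{\left(M \right)} = -4 + \frac{M}{4}$
$A = \frac{2}{67}$ ($A = \frac{1}{\left(2 + 4\right)^{2} + \left(-4 + \frac{1}{4} \cdot 6\right)} = \frac{1}{6^{2} + \left(-4 + \frac{3}{2}\right)} = \frac{1}{36 - \frac{5}{2}} = \frac{1}{\frac{67}{2}} = \frac{2}{67} \approx 0.029851$)
$Z{\left(b,v \right)} = \frac{2 b}{6 + v}$
$A - Z{\left(I{\left(2 \right)},- \frac{1}{-12} \right)} = \frac{2}{67} - \frac{2 \left(1 + 2\right)}{6 - \frac{1}{-12}} = \frac{2}{67} - 2 \cdot 3 \frac{1}{6 - - \frac{1}{12}} = \frac{2}{67} - 2 \cdot 3 \frac{1}{6 + \frac{1}{12}} = \frac{2}{67} - 2 \cdot 3 \frac{1}{\frac{73}{12}} = \frac{2}{67} - 2 \cdot 3 \cdot \frac{12}{73} = \frac{2}{67} - \frac{72}{73} = - \frac{4678}{4891}$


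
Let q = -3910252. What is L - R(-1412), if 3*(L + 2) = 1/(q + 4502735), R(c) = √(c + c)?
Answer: -3554897/1777449 - 2*I*√706 ≈ -2.0 - 53.141*I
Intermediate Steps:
R(c) = √2*√c (R(c) = √(2*c) = √2*√c)
L = -3554897/1777449 (L = -2 + 1/(3*(-3910252 + 4502735)) = -2 + (⅓)/592483 = -2 + (⅓)*(1/592483) = -2 + 1/1777449 = -3554897/1777449 ≈ -2.0000)
L - R(-1412) = -3554897/1777449 - √2*√(-1412) = -3554897/1777449 - √2*2*I*√353 = -3554897/1777449 - 2*I*√706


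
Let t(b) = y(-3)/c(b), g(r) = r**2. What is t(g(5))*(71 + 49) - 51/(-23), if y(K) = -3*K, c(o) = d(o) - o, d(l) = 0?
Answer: -4713/115 ≈ -40.983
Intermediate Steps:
c(o) = -o (c(o) = 0 - o = -o)
t(b) = -9/b (t(b) = (-3*(-3))/((-b)) = 9*(-1/b) = -9/b)
t(g(5))*(71 + 49) - 51/(-23) = (-9/(5**2))*(71 + 49) - 51/(-23) = -9/25*120 - 51*(-1/23) = -9*1/25*120 + 51/23 = -9/25*120 + 51/23 = -216/5 + 51/23 = -4713/115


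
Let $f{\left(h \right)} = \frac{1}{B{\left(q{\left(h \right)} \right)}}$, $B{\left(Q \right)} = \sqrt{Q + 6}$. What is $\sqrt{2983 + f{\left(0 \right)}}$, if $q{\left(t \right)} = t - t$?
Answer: $\frac{\sqrt{107388 + 6 \sqrt{6}}}{6} \approx 54.621$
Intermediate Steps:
$q{\left(t \right)} = 0$
$B{\left(Q \right)} = \sqrt{6 + Q}$
$f{\left(h \right)} = \frac{\sqrt{6}}{6}$ ($f{\left(h \right)} = \frac{1}{\sqrt{6 + 0}} = \frac{1}{\sqrt{6}} = \frac{\sqrt{6}}{6}$)
$\sqrt{2983 + f{\left(0 \right)}} = \sqrt{2983 + \frac{\sqrt{6}}{6}}$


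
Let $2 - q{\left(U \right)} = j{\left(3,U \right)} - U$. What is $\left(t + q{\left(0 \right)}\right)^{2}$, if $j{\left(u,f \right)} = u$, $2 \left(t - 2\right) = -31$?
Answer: $\frac{841}{4} \approx 210.25$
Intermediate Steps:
$t = - \frac{27}{2}$ ($t = 2 + \frac{1}{2} \left(-31\right) = 2 - \frac{31}{2} = - \frac{27}{2} \approx -13.5$)
$q{\left(U \right)} = -1 + U$ ($q{\left(U \right)} = 2 - \left(3 - U\right) = 2 + \left(-3 + U\right) = -1 + U$)
$\left(t + q{\left(0 \right)}\right)^{2} = \left(- \frac{27}{2} + \left(-1 + 0\right)\right)^{2} = \left(- \frac{27}{2} - 1\right)^{2} = \left(- \frac{29}{2}\right)^{2} = \frac{841}{4}$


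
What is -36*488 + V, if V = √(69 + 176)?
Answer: -17568 + 7*√5 ≈ -17552.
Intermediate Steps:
V = 7*√5 (V = √245 = 7*√5 ≈ 15.652)
-36*488 + V = -36*488 + 7*√5 = -17568 + 7*√5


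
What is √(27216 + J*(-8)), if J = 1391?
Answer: 2*√4022 ≈ 126.84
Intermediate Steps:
√(27216 + J*(-8)) = √(27216 + 1391*(-8)) = √(27216 - 11128) = √16088 = 2*√4022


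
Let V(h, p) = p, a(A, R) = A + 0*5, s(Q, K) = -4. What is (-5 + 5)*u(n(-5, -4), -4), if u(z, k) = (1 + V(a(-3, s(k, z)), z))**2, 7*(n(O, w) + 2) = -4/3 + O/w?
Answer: 0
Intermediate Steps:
n(O, w) = -46/21 + O/(7*w) (n(O, w) = -2 + (-4/3 + O/w)/7 = -2 + (-4/21 + O/(7*w)) = -46/21 + O/(7*w))
a(A, R) = A (a(A, R) = A + 0 = A)
u(z, k) = (1 + z)**2
(-5 + 5)*u(n(-5, -4), -4) = (-5 + 5)*(1 + (-46/21 + (1/7)*(-5)/(-4)))**2 = 0*(1 + (-46/21 + (1/7)*(-5)*(-1/4)))**2 = 0*(1 + (-46/21 + 5/28))**2 = 0*(1 - 169/84)**2 = 0*(-85/84)**2 = 0*(7225/7056) = 0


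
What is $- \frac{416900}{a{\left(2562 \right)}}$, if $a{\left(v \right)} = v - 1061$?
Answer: $- \frac{416900}{1501} \approx -277.75$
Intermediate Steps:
$a{\left(v \right)} = -1061 + v$ ($a{\left(v \right)} = v - 1061 = -1061 + v$)
$- \frac{416900}{a{\left(2562 \right)}} = - \frac{416900}{-1061 + 2562} = - \frac{416900}{1501}$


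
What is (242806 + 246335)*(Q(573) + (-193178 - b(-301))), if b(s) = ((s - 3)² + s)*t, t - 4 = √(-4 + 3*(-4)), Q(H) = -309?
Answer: -274871317527 - 180228892860*I ≈ -2.7487e+11 - 1.8023e+11*I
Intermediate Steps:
t = 4 + 4*I (t = 4 + √(-4 + 3*(-4)) = 4 + √(-4 - 12) = 4 + √(-16) = 4 + 4*I ≈ 4.0 + 4.0*I)
b(s) = (4 + 4*I)*(s + (-3 + s)²) (b(s) = ((s - 3)² + s)*(4 + 4*I) = ((-3 + s)² + s)*(4 + 4*I) = (s + (-3 + s)²)*(4 + 4*I) = (4 + 4*I)*(s + (-3 + s)²))
(242806 + 246335)*(Q(573) + (-193178 - b(-301))) = (242806 + 246335)*(-309 + (-193178 - 4*(1 + I)*(-301 + (-3 - 301)²))) = 489141*(-309 + (-193178 - 4*(1 + I)*(-301 + (-304)²))) = 489141*(-309 + (-193178 - 4*(1 + I)*(-301 + 92416))) = 489141*(-309 + (-193178 - 4*(1 + I)*92115)) = 489141*(-309 + (-193178 - (368460 + 368460*I))) = 489141*(-309 + (-193178 + (-368460 - 368460*I))) = 489141*(-309 + (-561638 - 368460*I)) = 489141*(-561947 - 368460*I) = -274871317527 - 180228892860*I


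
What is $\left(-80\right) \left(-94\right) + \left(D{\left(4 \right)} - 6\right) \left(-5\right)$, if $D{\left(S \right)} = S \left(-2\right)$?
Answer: $7590$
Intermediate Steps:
$D{\left(S \right)} = - 2 S$
$\left(-80\right) \left(-94\right) + \left(D{\left(4 \right)} - 6\right) \left(-5\right) = \left(-80\right) \left(-94\right) + \left(\left(-2\right) 4 - 6\right) \left(-5\right) = 7520 + \left(-8 - 6\right) \left(-5\right) = 7520 - -70 = 7520 + 70 = 7590$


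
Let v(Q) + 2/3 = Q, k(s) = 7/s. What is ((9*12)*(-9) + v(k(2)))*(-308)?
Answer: 895510/3 ≈ 2.9850e+5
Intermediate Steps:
v(Q) = -⅔ + Q
((9*12)*(-9) + v(k(2)))*(-308) = ((9*12)*(-9) + (-⅔ + 7/2))*(-308) = (108*(-9) + (-⅔ + 7*(½)))*(-308) = (-972 + (-⅔ + 7/2))*(-308) = (-972 + 17/6)*(-308) = -5815/6*(-308) = 895510/3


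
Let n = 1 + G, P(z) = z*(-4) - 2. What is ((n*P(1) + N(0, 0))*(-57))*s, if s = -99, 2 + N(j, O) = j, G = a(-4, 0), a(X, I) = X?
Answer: 90288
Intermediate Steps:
G = -4
N(j, O) = -2 + j
P(z) = -2 - 4*z (P(z) = -4*z - 2 = -2 - 4*z)
n = -3 (n = 1 - 4 = -3)
((n*P(1) + N(0, 0))*(-57))*s = ((-3*(-2 - 4*1) + (-2 + 0))*(-57))*(-99) = ((-3*(-2 - 4) - 2)*(-57))*(-99) = ((-3*(-6) - 2)*(-57))*(-99) = ((18 - 2)*(-57))*(-99) = (16*(-57))*(-99) = -912*(-99) = 90288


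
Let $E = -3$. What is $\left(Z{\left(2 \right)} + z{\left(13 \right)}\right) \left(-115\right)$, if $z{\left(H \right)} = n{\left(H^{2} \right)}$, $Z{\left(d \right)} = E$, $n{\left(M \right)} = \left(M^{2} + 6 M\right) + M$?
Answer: $-3420215$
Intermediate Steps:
$n{\left(M \right)} = M^{2} + 7 M$
$Z{\left(d \right)} = -3$
$z{\left(H \right)} = H^{2} \left(7 + H^{2}\right)$
$\left(Z{\left(2 \right)} + z{\left(13 \right)}\right) \left(-115\right) = \left(-3 + 13^{2} \left(7 + 13^{2}\right)\right) \left(-115\right) = \left(-3 + 169 \left(7 + 169\right)\right) \left(-115\right) = \left(-3 + 169 \cdot 176\right) \left(-115\right) = \left(-3 + 29744\right) \left(-115\right) = 29741 \left(-115\right) = -3420215$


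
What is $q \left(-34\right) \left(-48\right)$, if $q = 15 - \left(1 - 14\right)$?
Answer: $45696$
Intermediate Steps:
$q = 28$ ($q = 15 - \left(1 - 14\right) = 15 - -13 = 15 + 13 = 28$)
$q \left(-34\right) \left(-48\right) = 28 \left(-34\right) \left(-48\right) = \left(-952\right) \left(-48\right) = 45696$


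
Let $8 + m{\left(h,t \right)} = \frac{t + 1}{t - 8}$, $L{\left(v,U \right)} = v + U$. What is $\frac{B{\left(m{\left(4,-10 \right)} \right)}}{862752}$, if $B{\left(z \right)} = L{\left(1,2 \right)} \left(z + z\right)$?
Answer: $- \frac{15}{287584} \approx -5.2159 \cdot 10^{-5}$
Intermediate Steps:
$L{\left(v,U \right)} = U + v$
$m{\left(h,t \right)} = -8 + \frac{1 + t}{-8 + t}$ ($m{\left(h,t \right)} = -8 + \frac{t + 1}{t - 8} = -8 + \frac{1 + t}{-8 + t}$)
$B{\left(z \right)} = 6 z$ ($B{\left(z \right)} = \left(2 + 1\right) \left(z + z\right) = 3 \cdot 2 z = 6 z$)
$\frac{B{\left(m{\left(4,-10 \right)} \right)}}{862752} = \frac{6 \frac{65 - -70}{-8 - 10}}{862752} = 6 \frac{65 + 70}{-18} \cdot \frac{1}{862752} = 6 \left(\left(- \frac{1}{18}\right) 135\right) \frac{1}{862752} = 6 \left(- \frac{15}{2}\right) \frac{1}{862752} = \left(-45\right) \frac{1}{862752} = - \frac{15}{287584}$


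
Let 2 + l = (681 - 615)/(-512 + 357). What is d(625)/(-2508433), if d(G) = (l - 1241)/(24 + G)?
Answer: 17521/22939619785 ≈ 7.6379e-7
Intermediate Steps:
l = -376/155 (l = -2 + (681 - 615)/(-512 + 357) = -2 + 66/(-155) = -2 + 66*(-1/155) = -2 - 66/155 = -376/155 ≈ -2.4258)
d(G) = -192731/(155*(24 + G)) (d(G) = (-376/155 - 1241)/(24 + G) = -192731/(155*(24 + G)))
d(625)/(-2508433) = -192731/(3720 + 155*625)/(-2508433) = -192731/(3720 + 96875)*(-1/2508433) = -192731/100595*(-1/2508433) = -192731*1/100595*(-1/2508433) = -17521/9145*(-1/2508433) = 17521/22939619785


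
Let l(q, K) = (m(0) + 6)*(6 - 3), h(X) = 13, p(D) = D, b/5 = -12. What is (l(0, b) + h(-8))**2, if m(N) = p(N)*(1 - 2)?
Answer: 961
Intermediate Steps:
b = -60 (b = 5*(-12) = -60)
m(N) = -N (m(N) = N*(1 - 2) = N*(-1) = -N)
l(q, K) = 18 (l(q, K) = (-1*0 + 6)*(6 - 3) = (0 + 6)*3 = 6*3 = 18)
(l(0, b) + h(-8))**2 = (18 + 13)**2 = 31**2 = 961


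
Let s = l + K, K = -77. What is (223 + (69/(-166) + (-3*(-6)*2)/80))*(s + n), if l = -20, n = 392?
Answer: 21843983/332 ≈ 65795.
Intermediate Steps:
s = -97 (s = -20 - 77 = -97)
(223 + (69/(-166) + (-3*(-6)*2)/80))*(s + n) = (223 + (69/(-166) + (-3*(-6)*2)/80))*(-97 + 392) = (223 + (69*(-1/166) + (18*2)*(1/80)))*295 = (223 + (-69/166 + 36*(1/80)))*295 = (223 + (-69/166 + 9/20))*295 = (223 + 57/1660)*295 = (370237/1660)*295 = 21843983/332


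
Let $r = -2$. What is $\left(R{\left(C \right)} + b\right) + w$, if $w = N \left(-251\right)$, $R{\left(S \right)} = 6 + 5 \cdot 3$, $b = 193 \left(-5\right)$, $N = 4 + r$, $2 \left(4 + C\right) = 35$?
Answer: $-1446$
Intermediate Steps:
$C = \frac{27}{2}$ ($C = -4 + \frac{1}{2} \cdot 35 = -4 + \frac{35}{2} = \frac{27}{2} \approx 13.5$)
$N = 2$ ($N = 4 - 2 = 2$)
$b = -965$
$R{\left(S \right)} = 21$ ($R{\left(S \right)} = 6 + 15 = 21$)
$w = -502$ ($w = 2 \left(-251\right) = -502$)
$\left(R{\left(C \right)} + b\right) + w = \left(21 - 965\right) - 502 = -944 - 502 = -1446$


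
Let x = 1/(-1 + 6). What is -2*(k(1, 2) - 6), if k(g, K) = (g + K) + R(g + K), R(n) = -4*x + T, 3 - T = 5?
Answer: 58/5 ≈ 11.600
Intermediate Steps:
T = -2 (T = 3 - 1*5 = 3 - 5 = -2)
x = ⅕ (x = 1/5 = ⅕ ≈ 0.20000)
R(n) = -14/5 (R(n) = -4*⅕ - 2 = -⅘ - 2 = -14/5)
k(g, K) = -14/5 + K + g (k(g, K) = (g + K) - 14/5 = (K + g) - 14/5 = -14/5 + K + g)
-2*(k(1, 2) - 6) = -2*((-14/5 + 2 + 1) - 6) = -2*(⅕ - 6) = -2*(-29/5) = 58/5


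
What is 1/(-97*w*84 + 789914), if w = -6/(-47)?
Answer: 47/37077070 ≈ 1.2676e-6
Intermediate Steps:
w = 6/47 (w = -6*(-1/47) = 6/47 ≈ 0.12766)
1/(-97*w*84 + 789914) = 1/(-97*6/47*84 + 789914) = 1/(-582/47*84 + 789914) = 1/(-48888/47 + 789914) = 1/(37077070/47) = 47/37077070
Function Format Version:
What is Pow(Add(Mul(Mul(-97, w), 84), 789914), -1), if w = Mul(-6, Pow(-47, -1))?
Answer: Rational(47, 37077070) ≈ 1.2676e-6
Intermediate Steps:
w = Rational(6, 47) (w = Mul(-6, Rational(-1, 47)) = Rational(6, 47) ≈ 0.12766)
Pow(Add(Mul(Mul(-97, w), 84), 789914), -1) = Pow(Add(Mul(Mul(-97, Rational(6, 47)), 84), 789914), -1) = Pow(Add(Mul(Rational(-582, 47), 84), 789914), -1) = Pow(Add(Rational(-48888, 47), 789914), -1) = Pow(Rational(37077070, 47), -1) = Rational(47, 37077070)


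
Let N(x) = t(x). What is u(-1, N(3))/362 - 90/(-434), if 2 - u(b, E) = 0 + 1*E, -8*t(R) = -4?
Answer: 33231/157108 ≈ 0.21152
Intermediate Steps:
t(R) = ½ (t(R) = -⅛*(-4) = ½)
N(x) = ½
u(b, E) = 2 - E (u(b, E) = 2 - (0 + 1*E) = 2 - (0 + E) = 2 - E)
u(-1, N(3))/362 - 90/(-434) = (2 - 1*½)/362 - 90/(-434) = (2 - ½)*(1/362) - 90*(-1/434) = (3/2)*(1/362) + 45/217 = 3/724 + 45/217 = 33231/157108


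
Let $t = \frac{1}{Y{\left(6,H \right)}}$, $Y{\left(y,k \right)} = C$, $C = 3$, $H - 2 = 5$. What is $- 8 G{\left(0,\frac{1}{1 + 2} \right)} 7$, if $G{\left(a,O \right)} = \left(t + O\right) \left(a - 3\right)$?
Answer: $112$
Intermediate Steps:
$H = 7$ ($H = 2 + 5 = 7$)
$Y{\left(y,k \right)} = 3$
$t = \frac{1}{3} \approx 0.33333$
$G{\left(a,O \right)} = \left(-3 + a\right) \left(\frac{1}{3} + O\right)$ ($G{\left(a,O \right)} = \left(\frac{1}{3} + O\right) \left(a - 3\right) = \left(\frac{1}{3} + O\right) \left(-3 + a\right) = \left(-3 + a\right) \left(\frac{1}{3} + O\right)$)
$- 8 G{\left(0,\frac{1}{1 + 2} \right)} 7 = - 8 \left(-1 - \frac{3}{1 + 2} + \frac{1}{3} \cdot 0 + \frac{1}{1 + 2} \cdot 0\right) 7 = - 8 \left(-1 - \frac{3}{3} + 0 + \frac{1}{3} \cdot 0\right) 7 = - 8 \left(-1 - 1 + 0 + \frac{1}{3} \cdot 0\right) 7 = - 8 \left(-1 - 1 + 0 + 0\right) 7 = \left(-8\right) \left(-2\right) 7 = 16 \cdot 7 = 112$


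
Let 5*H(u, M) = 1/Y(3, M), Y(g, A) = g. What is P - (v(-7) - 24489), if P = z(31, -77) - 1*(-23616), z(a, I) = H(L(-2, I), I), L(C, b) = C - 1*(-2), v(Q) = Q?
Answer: 721681/15 ≈ 48112.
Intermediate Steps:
L(C, b) = 2 + C (L(C, b) = C + 2 = 2 + C)
H(u, M) = 1/15 (H(u, M) = (1/5)/3 = (1/5)*(1/3) = 1/15)
z(a, I) = 1/15
P = 354241/15 (P = 1/15 - 1*(-23616) = 1/15 + 23616 = 354241/15 ≈ 23616.)
P - (v(-7) - 24489) = 354241/15 - (-7 - 24489) = 354241/15 - 1*(-24496) = 354241/15 + 24496 = 721681/15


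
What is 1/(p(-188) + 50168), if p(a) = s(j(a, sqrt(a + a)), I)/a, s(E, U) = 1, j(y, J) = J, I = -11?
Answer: 188/9431583 ≈ 1.9933e-5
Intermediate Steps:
p(a) = 1/a
1/(p(-188) + 50168) = 1/(1/(-188) + 50168) = 1/(-1/188 + 50168) = 1/(9431583/188) = 188/9431583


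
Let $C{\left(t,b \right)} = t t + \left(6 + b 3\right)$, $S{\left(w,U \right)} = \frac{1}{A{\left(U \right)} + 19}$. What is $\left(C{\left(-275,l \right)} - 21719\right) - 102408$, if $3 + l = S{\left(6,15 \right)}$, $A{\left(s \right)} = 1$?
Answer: $- \frac{970097}{20} \approx -48505.0$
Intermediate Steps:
$S{\left(w,U \right)} = \frac{1}{20}$ ($S{\left(w,U \right)} = \frac{1}{1 + 19} = \frac{1}{20}$)
$l = - \frac{59}{20}$ ($l = -3 + \frac{1}{20} = - \frac{59}{20} \approx -2.95$)
$C{\left(t,b \right)} = 6 + t^{2} + 3 b$ ($C{\left(t,b \right)} = t^{2} + \left(6 + 3 b\right) = 6 + t^{2} + 3 b$)
$\left(C{\left(-275,l \right)} - 21719\right) - 102408 = \left(\left(6 + \left(-275\right)^{2} + 3 \left(- \frac{59}{20}\right)\right) - 21719\right) - 102408 = \left(\left(6 + 75625 - \frac{177}{20}\right) - 21719\right) - 102408 = \left(\frac{1512443}{20} - 21719\right) - 102408 = \frac{1078063}{20} - 102408 = - \frac{970097}{20}$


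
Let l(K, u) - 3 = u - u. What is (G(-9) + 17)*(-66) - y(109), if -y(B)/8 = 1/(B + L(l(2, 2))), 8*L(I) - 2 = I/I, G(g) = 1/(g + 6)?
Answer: -962436/875 ≈ -1099.9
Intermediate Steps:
l(K, u) = 3 (l(K, u) = 3 + (u - u) = 3 + 0 = 3)
G(g) = 1/(6 + g)
L(I) = 3/8 (L(I) = 1/4 + (I/I)/8 = 1/4 + (1/8)*1 = 1/4 + 1/8 = 3/8)
y(B) = -8/(3/8 + B) (y(B) = -8/(B + 3/8) = -8/(3/8 + B))
(G(-9) + 17)*(-66) - y(109) = (1/(6 - 9) + 17)*(-66) - (-64)/(3 + 8*109) = (1/(-3) + 17)*(-66) - (-64)/(3 + 872) = (-1/3 + 17)*(-66) - (-64)/875 = (50/3)*(-66) - (-64)/875 = -1100 - 1*(-64/875) = -1100 + 64/875 = -962436/875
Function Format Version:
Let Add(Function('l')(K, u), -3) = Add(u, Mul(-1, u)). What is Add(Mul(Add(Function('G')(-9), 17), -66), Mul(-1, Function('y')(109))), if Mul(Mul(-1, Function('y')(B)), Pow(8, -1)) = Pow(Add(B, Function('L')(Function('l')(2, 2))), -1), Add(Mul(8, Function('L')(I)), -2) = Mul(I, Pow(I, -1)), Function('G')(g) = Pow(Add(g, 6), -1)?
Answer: Rational(-962436, 875) ≈ -1099.9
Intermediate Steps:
Function('l')(K, u) = 3 (Function('l')(K, u) = Add(3, Add(u, Mul(-1, u))) = Add(3, 0) = 3)
Function('G')(g) = Pow(Add(6, g), -1)
Function('L')(I) = Rational(3, 8) (Function('L')(I) = Add(Rational(1, 4), Mul(Rational(1, 8), Mul(I, Pow(I, -1)))) = Add(Rational(1, 4), Mul(Rational(1, 8), 1)) = Add(Rational(1, 4), Rational(1, 8)) = Rational(3, 8))
Function('y')(B) = Mul(-8, Pow(Add(Rational(3, 8), B), -1)) (Function('y')(B) = Mul(-8, Pow(Add(B, Rational(3, 8)), -1)) = Mul(-8, Pow(Add(Rational(3, 8), B), -1)))
Add(Mul(Add(Function('G')(-9), 17), -66), Mul(-1, Function('y')(109))) = Add(Mul(Add(Pow(Add(6, -9), -1), 17), -66), Mul(-1, Mul(-64, Pow(Add(3, Mul(8, 109)), -1)))) = Add(Mul(Add(Pow(-3, -1), 17), -66), Mul(-1, Mul(-64, Pow(Add(3, 872), -1)))) = Add(Mul(Add(Rational(-1, 3), 17), -66), Mul(-1, Mul(-64, Pow(875, -1)))) = Add(Mul(Rational(50, 3), -66), Mul(-1, Mul(-64, Rational(1, 875)))) = Add(-1100, Mul(-1, Rational(-64, 875))) = Add(-1100, Rational(64, 875)) = Rational(-962436, 875)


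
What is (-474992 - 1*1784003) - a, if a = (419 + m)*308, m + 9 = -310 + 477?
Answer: -2436711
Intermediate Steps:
m = 158 (m = -9 + (-310 + 477) = -9 + 167 = 158)
a = 177716 (a = (419 + 158)*308 = 577*308 = 177716)
(-474992 - 1*1784003) - a = (-474992 - 1*1784003) - 1*177716 = (-474992 - 1784003) - 177716 = -2258995 - 177716 = -2436711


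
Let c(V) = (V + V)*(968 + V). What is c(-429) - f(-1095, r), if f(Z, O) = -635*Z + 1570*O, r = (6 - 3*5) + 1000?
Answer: -2713657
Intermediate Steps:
c(V) = 2*V*(968 + V) (c(V) = (2*V)*(968 + V) = 2*V*(968 + V))
r = 991 (r = (6 - 15) + 1000 = -9 + 1000 = 991)
c(-429) - f(-1095, r) = 2*(-429)*(968 - 429) - (-635*(-1095) + 1570*991) = 2*(-429)*539 - (695325 + 1555870) = -462462 - 1*2251195 = -462462 - 2251195 = -2713657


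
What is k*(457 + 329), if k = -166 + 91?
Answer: -58950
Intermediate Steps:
k = -75
k*(457 + 329) = -75*(457 + 329) = -75*786 = -58950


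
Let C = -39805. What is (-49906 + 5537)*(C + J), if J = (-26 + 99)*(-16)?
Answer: 1817931037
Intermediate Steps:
J = -1168 (J = 73*(-16) = -1168)
(-49906 + 5537)*(C + J) = (-49906 + 5537)*(-39805 - 1168) = -44369*(-40973) = 1817931037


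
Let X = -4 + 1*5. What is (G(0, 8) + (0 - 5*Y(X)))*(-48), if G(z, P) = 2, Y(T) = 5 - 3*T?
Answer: 384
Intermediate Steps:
X = 1 (X = -4 + 5 = 1)
(G(0, 8) + (0 - 5*Y(X)))*(-48) = (2 + (0 - 5*(5 - 3*1)))*(-48) = (2 + (0 - 5*(5 - 3)))*(-48) = (2 + (0 - 5*2))*(-48) = (2 + (0 - 10))*(-48) = (2 - 10)*(-48) = -8*(-48) = 384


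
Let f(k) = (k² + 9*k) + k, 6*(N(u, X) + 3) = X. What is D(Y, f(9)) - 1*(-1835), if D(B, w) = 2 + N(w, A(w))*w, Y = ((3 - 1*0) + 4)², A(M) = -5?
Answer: 2363/2 ≈ 1181.5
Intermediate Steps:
N(u, X) = -3 + X/6
f(k) = k² + 10*k
Y = 49 (Y = ((3 + 0) + 4)² = (3 + 4)² = 7² = 49)
D(B, w) = 2 - 23*w/6 (D(B, w) = 2 + (-3 + (⅙)*(-5))*w = 2 + (-3 - ⅚)*w = 2 - 23*w/6)
D(Y, f(9)) - 1*(-1835) = (2 - 69*(10 + 9)/2) - 1*(-1835) = (2 - 69*19/2) + 1835 = (2 - 23/6*171) + 1835 = (2 - 1311/2) + 1835 = -1307/2 + 1835 = 2363/2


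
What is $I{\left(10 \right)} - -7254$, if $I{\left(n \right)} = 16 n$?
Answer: $7414$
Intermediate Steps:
$I{\left(10 \right)} - -7254 = 16 \cdot 10 - -7254 = 160 + 7254 = 7414$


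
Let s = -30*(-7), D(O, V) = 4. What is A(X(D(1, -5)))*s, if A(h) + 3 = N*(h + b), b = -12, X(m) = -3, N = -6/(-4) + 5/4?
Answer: -18585/2 ≈ -9292.5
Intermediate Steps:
s = 210
N = 11/4 (N = -6*(-¼) + 5*(¼) = 3/2 + 5/4 = 11/4 ≈ 2.7500)
A(h) = -36 + 11*h/4 (A(h) = -3 + 11*(h - 12)/4 = -3 + 11*(-12 + h)/4 = -3 + (-33 + 11*h/4) = -36 + 11*h/4)
A(X(D(1, -5)))*s = (-36 + (11/4)*(-3))*210 = (-36 - 33/4)*210 = -177/4*210 = -18585/2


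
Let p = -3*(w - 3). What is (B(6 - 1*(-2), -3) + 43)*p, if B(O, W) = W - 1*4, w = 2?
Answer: 108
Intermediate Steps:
B(O, W) = -4 + W (B(O, W) = W - 4 = -4 + W)
p = 3 (p = -3*(2 - 3) = -3*(-1) = 3)
(B(6 - 1*(-2), -3) + 43)*p = ((-4 - 3) + 43)*3 = (-7 + 43)*3 = 36*3 = 108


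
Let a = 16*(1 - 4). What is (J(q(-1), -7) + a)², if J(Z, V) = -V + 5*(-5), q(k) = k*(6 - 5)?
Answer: 4356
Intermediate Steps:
q(k) = k (q(k) = k*1 = k)
a = -48 (a = 16*(-3) = -48)
J(Z, V) = -25 - V (J(Z, V) = -V - 25 = -25 - V)
(J(q(-1), -7) + a)² = ((-25 - 1*(-7)) - 48)² = ((-25 + 7) - 48)² = (-18 - 48)² = (-66)² = 4356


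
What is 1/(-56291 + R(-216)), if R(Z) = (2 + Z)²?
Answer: -1/10495 ≈ -9.5283e-5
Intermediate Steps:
1/(-56291 + R(-216)) = 1/(-56291 + (2 - 216)²) = 1/(-56291 + (-214)²) = 1/(-56291 + 45796) = 1/(-10495) = -1/10495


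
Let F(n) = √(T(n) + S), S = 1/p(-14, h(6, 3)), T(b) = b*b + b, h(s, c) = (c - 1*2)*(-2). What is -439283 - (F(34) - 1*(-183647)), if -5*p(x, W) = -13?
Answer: -622930 - 5*√8047/13 ≈ -6.2296e+5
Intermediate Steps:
h(s, c) = 4 - 2*c (h(s, c) = (c - 2)*(-2) = (-2 + c)*(-2) = 4 - 2*c)
p(x, W) = 13/5 (p(x, W) = -⅕*(-13) = 13/5)
T(b) = b + b² (T(b) = b² + b = b + b²)
S = 5/13 (S = 1/(13/5) = 5/13 ≈ 0.38462)
F(n) = √(5/13 + n*(1 + n)) (F(n) = √(n*(1 + n) + 5/13) = √(5/13 + n*(1 + n)))
-439283 - (F(34) - 1*(-183647)) = -439283 - (√13*√(5 + 13*34*(1 + 34))/13 - 1*(-183647)) = -439283 - (√13*√(5 + 13*34*35)/13 + 183647) = -439283 - (√13*√(5 + 15470)/13 + 183647) = -439283 - (√13*√15475/13 + 183647) = -439283 - (√13*(5*√619)/13 + 183647) = -439283 - (5*√8047/13 + 183647) = -439283 - (183647 + 5*√8047/13) = -439283 + (-183647 - 5*√8047/13) = -622930 - 5*√8047/13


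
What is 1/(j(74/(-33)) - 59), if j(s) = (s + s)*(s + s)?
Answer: -1089/42347 ≈ -0.025716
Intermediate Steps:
j(s) = 4*s² (j(s) = (2*s)*(2*s) = 4*s²)
1/(j(74/(-33)) - 59) = 1/(4*(74/(-33))² - 59) = 1/(4*(74*(-1/33))² - 59) = 1/(4*(-74/33)² - 59) = 1/(4*(5476/1089) - 59) = 1/(21904/1089 - 59) = 1/(-42347/1089) = -1089/42347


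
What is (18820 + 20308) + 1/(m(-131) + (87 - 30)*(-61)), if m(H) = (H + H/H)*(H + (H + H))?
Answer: 1863001465/47613 ≈ 39128.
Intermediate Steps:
m(H) = 3*H*(1 + H) (m(H) = (H + 1)*(H + 2*H) = (1 + H)*(3*H) = 3*H*(1 + H))
(18820 + 20308) + 1/(m(-131) + (87 - 30)*(-61)) = (18820 + 20308) + 1/(3*(-131)*(1 - 131) + (87 - 30)*(-61)) = 39128 + 1/(3*(-131)*(-130) + 57*(-61)) = 39128 + 1/(51090 - 3477) = 39128 + 1/47613 = 1863001465/47613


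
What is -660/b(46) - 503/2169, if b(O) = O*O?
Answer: -623972/1147401 ≈ -0.54381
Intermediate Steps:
b(O) = O²
-660/b(46) - 503/2169 = -660/(46²) - 503/2169 = -660/2116 - 503*1/2169 = -660*1/2116 - 503/2169 = -165/529 - 503/2169 = -623972/1147401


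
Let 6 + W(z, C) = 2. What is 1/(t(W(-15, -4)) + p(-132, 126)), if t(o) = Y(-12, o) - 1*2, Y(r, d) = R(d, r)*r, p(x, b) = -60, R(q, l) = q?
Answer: -1/14 ≈ -0.071429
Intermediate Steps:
W(z, C) = -4 (W(z, C) = -6 + 2 = -4)
Y(r, d) = d*r
t(o) = -2 - 12*o (t(o) = o*(-12) - 1*2 = -12*o - 2 = -2 - 12*o)
1/(t(W(-15, -4)) + p(-132, 126)) = 1/((-2 - 12*(-4)) - 60) = 1/((-2 + 48) - 60) = 1/(46 - 60) = 1/(-14) = -1/14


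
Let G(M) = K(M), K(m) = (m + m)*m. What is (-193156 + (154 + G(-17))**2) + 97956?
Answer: 440624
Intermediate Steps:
K(m) = 2*m**2 (K(m) = (2*m)*m = 2*m**2)
G(M) = 2*M**2
(-193156 + (154 + G(-17))**2) + 97956 = (-193156 + (154 + 2*(-17)**2)**2) + 97956 = (-193156 + (154 + 2*289)**2) + 97956 = (-193156 + (154 + 578)**2) + 97956 = (-193156 + 732**2) + 97956 = (-193156 + 535824) + 97956 = 342668 + 97956 = 440624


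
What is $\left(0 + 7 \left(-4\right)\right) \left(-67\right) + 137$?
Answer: $2013$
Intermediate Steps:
$\left(0 + 7 \left(-4\right)\right) \left(-67\right) + 137 = \left(0 - 28\right) \left(-67\right) + 137 = \left(-28\right) \left(-67\right) + 137 = 1876 + 137 = 2013$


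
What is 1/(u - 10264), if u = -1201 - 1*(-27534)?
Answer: 1/16069 ≈ 6.2232e-5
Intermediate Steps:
u = 26333 (u = -1201 + 27534 = 26333)
1/(u - 10264) = 1/(26333 - 10264) = 1/16069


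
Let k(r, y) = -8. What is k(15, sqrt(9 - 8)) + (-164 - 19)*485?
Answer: -88763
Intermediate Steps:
k(15, sqrt(9 - 8)) + (-164 - 19)*485 = -8 + (-164 - 19)*485 = -8 - 183*485 = -8 - 88755 = -88763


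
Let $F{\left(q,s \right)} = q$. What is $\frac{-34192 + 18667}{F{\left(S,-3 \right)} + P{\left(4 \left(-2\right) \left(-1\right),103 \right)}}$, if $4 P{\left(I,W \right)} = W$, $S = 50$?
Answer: $- \frac{20700}{101} \approx -204.95$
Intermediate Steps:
$P{\left(I,W \right)} = \frac{W}{4}$
$\frac{-34192 + 18667}{F{\left(S,-3 \right)} + P{\left(4 \left(-2\right) \left(-1\right),103 \right)}} = \frac{-34192 + 18667}{50 + \frac{1}{4} \cdot 103} = - \frac{15525}{50 + \frac{103}{4}} = - \frac{15525}{\frac{303}{4}} = \left(-15525\right) \frac{4}{303} = - \frac{20700}{101}$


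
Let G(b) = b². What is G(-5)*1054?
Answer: 26350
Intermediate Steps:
G(-5)*1054 = (-5)²*1054 = 25*1054 = 26350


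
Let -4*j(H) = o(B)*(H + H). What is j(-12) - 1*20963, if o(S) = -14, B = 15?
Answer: -21047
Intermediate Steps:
j(H) = 7*H (j(H) = -(-7)*(H + H)/2 = -(-7)*2*H/2 = -(-7)*H = 7*H)
j(-12) - 1*20963 = 7*(-12) - 1*20963 = -84 - 20963 = -21047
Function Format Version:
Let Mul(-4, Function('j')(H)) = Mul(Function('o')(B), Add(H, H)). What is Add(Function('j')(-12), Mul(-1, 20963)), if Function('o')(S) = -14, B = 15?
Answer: -21047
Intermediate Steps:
Function('j')(H) = Mul(7, H) (Function('j')(H) = Mul(Rational(-1, 4), Mul(-14, Add(H, H))) = Mul(Rational(-1, 4), Mul(-14, Mul(2, H))) = Mul(Rational(-1, 4), Mul(-28, H)) = Mul(7, H))
Add(Function('j')(-12), Mul(-1, 20963)) = Add(Mul(7, -12), Mul(-1, 20963)) = Add(-84, -20963) = -21047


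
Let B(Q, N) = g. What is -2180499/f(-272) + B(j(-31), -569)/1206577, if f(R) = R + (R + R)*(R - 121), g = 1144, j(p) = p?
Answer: -2630695675043/257628321040 ≈ -10.211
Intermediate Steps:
f(R) = R + 2*R*(-121 + R) (f(R) = R + (2*R)*(-121 + R) = R + 2*R*(-121 + R))
B(Q, N) = 1144
-2180499/f(-272) + B(j(-31), -569)/1206577 = -2180499*(-1/(272*(-241 + 2*(-272)))) + 1144/1206577 = -2180499*(-1/(272*(-241 - 544))) + 1144*(1/1206577) = -2180499/((-272*(-785))) + 1144/1206577 = -2180499/213520 + 1144/1206577 = -2630695675043/257628321040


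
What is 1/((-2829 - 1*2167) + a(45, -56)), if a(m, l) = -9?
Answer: -1/5005 ≈ -0.00019980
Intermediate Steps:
1/((-2829 - 1*2167) + a(45, -56)) = 1/((-2829 - 1*2167) - 9) = 1/((-2829 - 2167) - 9) = 1/(-4996 - 9) = 1/(-5005) = -1/5005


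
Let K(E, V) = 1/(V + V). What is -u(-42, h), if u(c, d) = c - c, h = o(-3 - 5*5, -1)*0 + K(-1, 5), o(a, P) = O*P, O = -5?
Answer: 0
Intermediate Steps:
K(E, V) = 1/(2*V)
o(a, P) = -5*P
h = 1/10 (h = -5*(-1)*0 + (1/2)/5 = 5*0 + (1/2)*(1/5) = 0 + 1/10 = 1/10 ≈ 0.10000)
u(c, d) = 0
-u(-42, h) = -1*0 = 0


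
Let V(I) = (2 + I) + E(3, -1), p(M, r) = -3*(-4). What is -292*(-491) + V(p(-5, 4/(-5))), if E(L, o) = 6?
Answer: 143392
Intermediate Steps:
p(M, r) = 12
V(I) = 8 + I (V(I) = (2 + I) + 6 = 8 + I)
-292*(-491) + V(p(-5, 4/(-5))) = -292*(-491) + (8 + 12) = 143372 + 20 = 143392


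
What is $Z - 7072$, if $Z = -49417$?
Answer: $-56489$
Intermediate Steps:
$Z - 7072 = -49417 - 7072 = -56489$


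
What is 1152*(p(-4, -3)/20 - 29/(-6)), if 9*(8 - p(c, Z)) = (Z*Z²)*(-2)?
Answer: 28416/5 ≈ 5683.2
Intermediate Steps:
p(c, Z) = 8 + 2*Z³/9 (p(c, Z) = 8 - Z*Z²*(-2)/9 = 8 - Z³*(-2)/9 = 8 - (-2)*Z³/9 = 8 + 2*Z³/9)
1152*(p(-4, -3)/20 - 29/(-6)) = 1152*((8 + (2/9)*(-3)³)/20 - 29/(-6)) = 1152*((8 + (2/9)*(-27))*(1/20) - 29*(-⅙)) = 1152*((8 - 6)*(1/20) + 29/6) = 1152*(2*(1/20) + 29/6) = 1152*(⅒ + 29/6) = 1152*(74/15) = 28416/5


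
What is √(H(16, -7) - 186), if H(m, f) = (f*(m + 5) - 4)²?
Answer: √22615 ≈ 150.38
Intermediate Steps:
H(m, f) = (-4 + f*(5 + m))² (H(m, f) = (f*(5 + m) - 4)² = (-4 + f*(5 + m))²)
√(H(16, -7) - 186) = √((-4 + 5*(-7) - 7*16)² - 186) = √((-4 - 35 - 112)² - 186) = √((-151)² - 186) = √(22801 - 186) = √22615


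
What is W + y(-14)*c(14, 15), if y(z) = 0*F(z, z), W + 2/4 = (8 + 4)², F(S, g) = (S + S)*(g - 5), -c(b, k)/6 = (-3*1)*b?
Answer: 287/2 ≈ 143.50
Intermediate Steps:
c(b, k) = 18*b (c(b, k) = -6*(-3*1)*b = -(-18)*b = 18*b)
F(S, g) = 2*S*(-5 + g) (F(S, g) = (2*S)*(-5 + g) = 2*S*(-5 + g))
W = 287/2 (W = -½ + (8 + 4)² = -½ + 12² = -½ + 144 = 287/2 ≈ 143.50)
y(z) = 0 (y(z) = 0*(2*z*(-5 + z)) = 0)
W + y(-14)*c(14, 15) = 287/2 + 0*(18*14) = 287/2 + 0*252 = 287/2 + 0 = 287/2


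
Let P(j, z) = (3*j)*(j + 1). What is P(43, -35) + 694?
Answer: 6370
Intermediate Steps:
P(j, z) = 3*j*(1 + j) (P(j, z) = (3*j)*(1 + j) = 3*j*(1 + j))
P(43, -35) + 694 = 3*43*(1 + 43) + 694 = 3*43*44 + 694 = 5676 + 694 = 6370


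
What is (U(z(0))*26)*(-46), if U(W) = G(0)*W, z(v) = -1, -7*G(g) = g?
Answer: 0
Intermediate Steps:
G(g) = -g/7
U(W) = 0 (U(W) = (-⅐*0)*W = 0*W = 0)
(U(z(0))*26)*(-46) = (0*26)*(-46) = 0*(-46) = 0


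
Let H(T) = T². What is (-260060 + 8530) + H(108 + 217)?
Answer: -145905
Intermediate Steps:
(-260060 + 8530) + H(108 + 217) = (-260060 + 8530) + (108 + 217)² = -251530 + 325² = -251530 + 105625 = -145905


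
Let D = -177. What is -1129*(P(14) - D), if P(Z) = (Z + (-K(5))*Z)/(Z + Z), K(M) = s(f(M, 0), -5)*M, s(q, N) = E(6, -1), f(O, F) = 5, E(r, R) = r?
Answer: -366925/2 ≈ -1.8346e+5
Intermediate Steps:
s(q, N) = 6
K(M) = 6*M
P(Z) = -29/2 (P(Z) = (Z + (-6*5)*Z)/(Z + Z) = (Z + (-1*30)*Z)/((2*Z)) = (Z - 30*Z)*(1/(2*Z)) = (-29*Z)*(1/(2*Z)) = -29/2)
-1129*(P(14) - D) = -1129*(-29/2 - 1*(-177)) = -1129*(-29/2 + 177) = -1129*325/2 = -366925/2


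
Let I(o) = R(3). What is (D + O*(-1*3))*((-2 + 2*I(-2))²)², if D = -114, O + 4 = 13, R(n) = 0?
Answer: -2256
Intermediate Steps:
I(o) = 0
O = 9 (O = -4 + 13 = 9)
(D + O*(-1*3))*((-2 + 2*I(-2))²)² = (-114 + 9*(-1*3))*((-2 + 2*0)²)² = (-114 + 9*(-3))*((-2 + 0)²)² = (-114 - 27)*((-2)²)² = -141*4² = -141*16 = -2256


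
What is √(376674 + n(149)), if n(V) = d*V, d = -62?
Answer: 2*√91859 ≈ 606.17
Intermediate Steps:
n(V) = -62*V
√(376674 + n(149)) = √(376674 - 62*149) = √(376674 - 9238) = √367436 = 2*√91859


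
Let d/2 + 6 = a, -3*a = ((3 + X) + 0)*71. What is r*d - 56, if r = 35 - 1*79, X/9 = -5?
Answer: -87000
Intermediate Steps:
X = -45 (X = 9*(-5) = -45)
r = -44 (r = 35 - 79 = -44)
a = 994 (a = -((3 - 45) + 0)*71/3 = -(-42 + 0)*71/3 = -(-14)*71 = -⅓*(-2982) = 994)
d = 1976 (d = -12 + 2*994 = -12 + 1988 = 1976)
r*d - 56 = -44*1976 - 56 = -86944 - 56 = -87000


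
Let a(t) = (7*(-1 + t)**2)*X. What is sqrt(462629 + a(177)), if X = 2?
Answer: sqrt(896293) ≈ 946.73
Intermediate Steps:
a(t) = 14*(-1 + t)**2 (a(t) = (7*(-1 + t)**2)*2 = 14*(-1 + t)**2)
sqrt(462629 + a(177)) = sqrt(462629 + 14*(-1 + 177)**2) = sqrt(462629 + 14*176**2) = sqrt(462629 + 14*30976) = sqrt(462629 + 433664) = sqrt(896293)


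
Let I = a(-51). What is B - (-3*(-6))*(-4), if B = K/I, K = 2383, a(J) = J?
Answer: 1289/51 ≈ 25.275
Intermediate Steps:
I = -51
B = -2383/51 (B = 2383/(-51) = 2383*(-1/51) = -2383/51 ≈ -46.725)
B - (-3*(-6))*(-4) = -2383/51 - (-3*(-6))*(-4) = -2383/51 - 18*(-4) = -2383/51 - 1*(-72) = -2383/51 + 72 = 1289/51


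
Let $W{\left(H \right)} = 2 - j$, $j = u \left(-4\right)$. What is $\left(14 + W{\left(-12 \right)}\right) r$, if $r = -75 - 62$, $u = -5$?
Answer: $548$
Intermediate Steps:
$j = 20$ ($j = \left(-5\right) \left(-4\right) = 20$)
$r = -137$
$W{\left(H \right)} = -18$ ($W{\left(H \right)} = 2 - 20 = -18$)
$\left(14 + W{\left(-12 \right)}\right) r = \left(14 - 18\right) \left(-137\right) = \left(-4\right) \left(-137\right) = 548$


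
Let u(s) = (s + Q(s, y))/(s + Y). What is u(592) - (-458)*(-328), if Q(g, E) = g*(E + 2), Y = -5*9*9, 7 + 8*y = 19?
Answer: -28089224/187 ≈ -1.5021e+5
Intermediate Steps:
y = 3/2 (y = -7/8 + (⅛)*19 = -7/8 + 19/8 = 3/2 ≈ 1.5000)
Y = -405 (Y = -45*9 = -405)
Q(g, E) = g*(2 + E)
u(s) = 9*s/(2*(-405 + s)) (u(s) = (s + s*(2 + 3/2))/(s - 405) = (s + s*(7/2))/(-405 + s) = (s + 7*s/2)/(-405 + s) = (9*s/2)/(-405 + s) = 9*s/(2*(-405 + s)))
u(592) - (-458)*(-328) = (9/2)*592/(-405 + 592) - (-458)*(-328) = (9/2)*592/187 - 1*150224 = (9/2)*592*(1/187) - 150224 = 2664/187 - 150224 = -28089224/187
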